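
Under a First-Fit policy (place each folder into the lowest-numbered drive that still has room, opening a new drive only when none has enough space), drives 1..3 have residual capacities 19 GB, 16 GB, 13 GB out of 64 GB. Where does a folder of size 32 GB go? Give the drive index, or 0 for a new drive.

0

No drive has ≥ 32 GB free, so a new drive is opened.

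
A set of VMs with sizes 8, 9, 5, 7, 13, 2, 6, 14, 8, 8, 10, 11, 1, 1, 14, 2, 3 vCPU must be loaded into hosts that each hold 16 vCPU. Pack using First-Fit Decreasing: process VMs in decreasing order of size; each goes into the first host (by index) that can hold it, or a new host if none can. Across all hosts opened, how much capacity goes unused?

6

Sorted descending: 14, 14, 13, 11, 10, 9, 8, 8, 8, 7, 6, 5, 3, 2, 2, 1, 1.
host 1: place 14 vCPU, 2 vCPU left
host 2: place 14 vCPU, 2 vCPU left
host 3: place 13 vCPU, 3 vCPU left
host 4: place 11 vCPU, 5 vCPU left
host 5: place 10 vCPU, 6 vCPU left
host 6: place 9 vCPU, 7 vCPU left
host 7: place 8 vCPU, 8 vCPU left
host 7: place 8 vCPU, 0 vCPU left
host 8: place 8 vCPU, 8 vCPU left
host 6: place 7 vCPU, 0 vCPU left
host 5: place 6 vCPU, 0 vCPU left
host 4: place 5 vCPU, 0 vCPU left
host 3: place 3 vCPU, 0 vCPU left
host 1: place 2 vCPU, 0 vCPU left
host 2: place 2 vCPU, 0 vCPU left
host 8: place 1 vCPU, 7 vCPU left
host 8: place 1 vCPU, 6 vCPU left
8 hosts × 16 vCPU = 128 vCPU; used 122 vCPU; unused 6 vCPU.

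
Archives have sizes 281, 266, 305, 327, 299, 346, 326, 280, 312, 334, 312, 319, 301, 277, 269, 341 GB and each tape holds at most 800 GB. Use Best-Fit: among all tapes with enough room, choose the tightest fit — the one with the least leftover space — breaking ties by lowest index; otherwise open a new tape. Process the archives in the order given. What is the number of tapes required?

8

Put 281 GB in tape 1; 519 GB remain.
Put 266 GB in tape 1; 253 GB remain.
Put 305 GB in tape 2; 495 GB remain.
Put 327 GB in tape 2; 168 GB remain.
Put 299 GB in tape 3; 501 GB remain.
Put 346 GB in tape 3; 155 GB remain.
Put 326 GB in tape 4; 474 GB remain.
Put 280 GB in tape 4; 194 GB remain.
Put 312 GB in tape 5; 488 GB remain.
Put 334 GB in tape 5; 154 GB remain.
Put 312 GB in tape 6; 488 GB remain.
Put 319 GB in tape 6; 169 GB remain.
Put 301 GB in tape 7; 499 GB remain.
Put 277 GB in tape 7; 222 GB remain.
Put 269 GB in tape 8; 531 GB remain.
Put 341 GB in tape 8; 190 GB remain.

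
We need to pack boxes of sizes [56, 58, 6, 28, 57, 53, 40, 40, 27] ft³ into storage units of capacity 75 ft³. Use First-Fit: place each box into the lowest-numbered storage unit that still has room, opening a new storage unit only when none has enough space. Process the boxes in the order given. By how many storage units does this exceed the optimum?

First-Fit: [56,6] [58] [28,40] [57] [53] [40,27] → 6 storage units.
6 boxes exceed 37.5 ft³ (half the capacity), and no two of those can share a storage unit, so at least 6 storage units are needed.
So 6 is already optimal.

0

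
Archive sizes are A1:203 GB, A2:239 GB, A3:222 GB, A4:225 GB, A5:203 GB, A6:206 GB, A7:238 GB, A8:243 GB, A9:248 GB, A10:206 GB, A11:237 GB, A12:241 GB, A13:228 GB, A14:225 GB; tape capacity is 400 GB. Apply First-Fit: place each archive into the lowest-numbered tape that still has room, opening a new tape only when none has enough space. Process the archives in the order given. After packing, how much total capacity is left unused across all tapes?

2436

A1 (203 GB) → tape 1 (remaining 197 GB)
A2 (239 GB) → tape 2 (remaining 161 GB)
A3 (222 GB) → tape 3 (remaining 178 GB)
A4 (225 GB) → tape 4 (remaining 175 GB)
A5 (203 GB) → tape 5 (remaining 197 GB)
A6 (206 GB) → tape 6 (remaining 194 GB)
A7 (238 GB) → tape 7 (remaining 162 GB)
A8 (243 GB) → tape 8 (remaining 157 GB)
A9 (248 GB) → tape 9 (remaining 152 GB)
A10 (206 GB) → tape 10 (remaining 194 GB)
A11 (237 GB) → tape 11 (remaining 163 GB)
A12 (241 GB) → tape 12 (remaining 159 GB)
A13 (228 GB) → tape 13 (remaining 172 GB)
A14 (225 GB) → tape 14 (remaining 175 GB)
14 tapes × 400 GB = 5600 GB; used 3164 GB; unused 2436 GB.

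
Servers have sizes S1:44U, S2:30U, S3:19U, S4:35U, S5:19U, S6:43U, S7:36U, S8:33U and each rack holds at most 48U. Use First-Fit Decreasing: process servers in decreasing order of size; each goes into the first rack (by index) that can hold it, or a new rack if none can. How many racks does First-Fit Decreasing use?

Sorted descending: 44, 43, 36, 35, 33, 30, 19, 19.
rack 1: place 44U, 4U left
rack 2: place 43U, 5U left
rack 3: place 36U, 12U left
rack 4: place 35U, 13U left
rack 5: place 33U, 15U left
rack 6: place 30U, 18U left
rack 7: place 19U, 29U left
rack 7: place 19U, 10U left

7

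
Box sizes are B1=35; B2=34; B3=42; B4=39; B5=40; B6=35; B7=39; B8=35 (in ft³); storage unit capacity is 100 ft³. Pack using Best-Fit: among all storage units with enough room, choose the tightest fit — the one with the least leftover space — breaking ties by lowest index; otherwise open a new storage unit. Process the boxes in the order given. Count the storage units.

B1 (35 ft³) → storage unit 1 (remaining 65 ft³)
B2 (34 ft³) → storage unit 1 (remaining 31 ft³)
B3 (42 ft³) → storage unit 2 (remaining 58 ft³)
B4 (39 ft³) → storage unit 2 (remaining 19 ft³)
B5 (40 ft³) → storage unit 3 (remaining 60 ft³)
B6 (35 ft³) → storage unit 3 (remaining 25 ft³)
B7 (39 ft³) → storage unit 4 (remaining 61 ft³)
B8 (35 ft³) → storage unit 4 (remaining 26 ft³)
Final storage units: [35,34] [42,39] [40,35] [39,35].

4 storage units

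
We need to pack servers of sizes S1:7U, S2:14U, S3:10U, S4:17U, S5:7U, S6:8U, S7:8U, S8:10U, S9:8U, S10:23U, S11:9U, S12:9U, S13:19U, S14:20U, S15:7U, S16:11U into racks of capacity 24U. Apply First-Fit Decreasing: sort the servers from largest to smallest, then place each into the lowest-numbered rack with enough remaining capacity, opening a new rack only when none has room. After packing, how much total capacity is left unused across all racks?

29

Sorted descending: 23, 20, 19, 17, 14, 11, 10, 10, 9, 9, 8, 8, 8, 7, 7, 7.
Put 23U in rack 1; 1U remain.
Put 20U in rack 2; 4U remain.
Put 19U in rack 3; 5U remain.
Put 17U in rack 4; 7U remain.
Put 14U in rack 5; 10U remain.
Put 11U in rack 6; 13U remain.
Put 10U in rack 5; 0U remain.
Put 10U in rack 6; 3U remain.
Put 9U in rack 7; 15U remain.
Put 9U in rack 7; 6U remain.
Put 8U in rack 8; 16U remain.
Put 8U in rack 8; 8U remain.
Put 8U in rack 8; 0U remain.
Put 7U in rack 4; 0U remain.
Put 7U in rack 9; 17U remain.
Put 7U in rack 9; 10U remain.
9 racks × 24U = 216U; used 187U; unused 29U.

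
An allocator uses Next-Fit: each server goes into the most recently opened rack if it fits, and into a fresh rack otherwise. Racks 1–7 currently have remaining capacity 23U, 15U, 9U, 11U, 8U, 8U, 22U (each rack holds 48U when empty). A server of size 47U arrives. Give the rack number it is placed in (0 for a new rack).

Next-Fit only looks at rack 7, which has 22U free.
47U does not fit, so a new rack is opened.

0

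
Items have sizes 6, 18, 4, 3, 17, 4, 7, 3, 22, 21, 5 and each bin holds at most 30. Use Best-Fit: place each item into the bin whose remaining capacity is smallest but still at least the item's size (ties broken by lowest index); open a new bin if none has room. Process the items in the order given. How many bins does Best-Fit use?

4

Put 6 in bin 1; 24 remain.
Put 18 in bin 1; 6 remain.
Put 4 in bin 1; 2 remain.
Put 3 in bin 2; 27 remain.
Put 17 in bin 2; 10 remain.
Put 4 in bin 2; 6 remain.
Put 7 in bin 3; 23 remain.
Put 3 in bin 2; 3 remain.
Put 22 in bin 3; 1 remain.
Put 21 in bin 4; 9 remain.
Put 5 in bin 4; 4 remain.
Final bins: [6,18,4] [3,17,4,3] [7,22] [21,5].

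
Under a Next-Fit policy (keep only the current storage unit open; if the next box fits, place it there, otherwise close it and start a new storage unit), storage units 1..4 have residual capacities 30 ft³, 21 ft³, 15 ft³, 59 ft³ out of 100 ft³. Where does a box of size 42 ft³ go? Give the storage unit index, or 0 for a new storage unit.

4

Next-Fit only looks at storage unit 4, which has 59 ft³ free.
42 ft³ fits there.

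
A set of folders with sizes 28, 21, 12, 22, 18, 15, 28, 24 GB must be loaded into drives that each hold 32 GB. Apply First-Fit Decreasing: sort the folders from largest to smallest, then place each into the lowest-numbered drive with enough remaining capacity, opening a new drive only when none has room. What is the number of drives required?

7 drives

Sorted descending: 28, 28, 24, 22, 21, 18, 15, 12.
drive 1: place 28 GB, 4 GB left
drive 2: place 28 GB, 4 GB left
drive 3: place 24 GB, 8 GB left
drive 4: place 22 GB, 10 GB left
drive 5: place 21 GB, 11 GB left
drive 6: place 18 GB, 14 GB left
drive 7: place 15 GB, 17 GB left
drive 6: place 12 GB, 2 GB left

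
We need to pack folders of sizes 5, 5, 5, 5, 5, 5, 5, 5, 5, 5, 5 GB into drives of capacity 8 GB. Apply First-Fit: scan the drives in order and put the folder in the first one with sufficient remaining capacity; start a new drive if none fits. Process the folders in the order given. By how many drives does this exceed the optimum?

0

First-Fit: [5] [5] [5] [5] [5] [5] [5] [5] [5] [5] [5] → 11 drives.
11 folders exceed 4 GB (half the capacity), and no two of those can share a drive, so at least 11 drives are needed.
So 11 is already optimal.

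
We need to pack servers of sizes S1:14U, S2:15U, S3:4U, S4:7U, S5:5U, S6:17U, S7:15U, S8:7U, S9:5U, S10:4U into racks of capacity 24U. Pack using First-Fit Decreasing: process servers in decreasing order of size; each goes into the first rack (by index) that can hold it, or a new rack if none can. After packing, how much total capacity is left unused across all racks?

Sorted descending: 17, 15, 15, 14, 7, 7, 5, 5, 4, 4.
rack 1: place 17U, 7U left
rack 2: place 15U, 9U left
rack 3: place 15U, 9U left
rack 4: place 14U, 10U left
rack 1: place 7U, 0U left
rack 2: place 7U, 2U left
rack 3: place 5U, 4U left
rack 4: place 5U, 5U left
rack 3: place 4U, 0U left
rack 4: place 4U, 1U left
4 racks × 24U = 96U; used 93U; unused 3U.

3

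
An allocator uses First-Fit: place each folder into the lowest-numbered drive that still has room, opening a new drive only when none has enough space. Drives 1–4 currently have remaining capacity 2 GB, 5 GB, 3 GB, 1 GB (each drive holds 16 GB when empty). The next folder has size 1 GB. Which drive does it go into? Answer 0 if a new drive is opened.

1

Drives with room: drive 1 (2 GB), drive 2 (5 GB), drive 3 (3 GB), drive 4 (1 GB).
The first with room is drive 1.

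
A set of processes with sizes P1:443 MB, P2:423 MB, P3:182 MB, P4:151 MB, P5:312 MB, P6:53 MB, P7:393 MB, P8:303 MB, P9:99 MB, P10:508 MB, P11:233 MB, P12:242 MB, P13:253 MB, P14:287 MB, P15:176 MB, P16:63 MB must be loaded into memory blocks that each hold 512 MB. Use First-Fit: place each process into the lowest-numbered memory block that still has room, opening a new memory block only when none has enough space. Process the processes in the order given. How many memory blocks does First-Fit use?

Put P1 (443 MB) in memory block 1; 69 MB remain.
Put P2 (423 MB) in memory block 2; 89 MB remain.
Put P3 (182 MB) in memory block 3; 330 MB remain.
Put P4 (151 MB) in memory block 3; 179 MB remain.
Put P5 (312 MB) in memory block 4; 200 MB remain.
Put P6 (53 MB) in memory block 1; 16 MB remain.
Put P7 (393 MB) in memory block 5; 119 MB remain.
Put P8 (303 MB) in memory block 6; 209 MB remain.
Put P9 (99 MB) in memory block 3; 80 MB remain.
Put P10 (508 MB) in memory block 7; 4 MB remain.
Put P11 (233 MB) in memory block 8; 279 MB remain.
Put P12 (242 MB) in memory block 8; 37 MB remain.
Put P13 (253 MB) in memory block 9; 259 MB remain.
Put P14 (287 MB) in memory block 10; 225 MB remain.
Put P15 (176 MB) in memory block 4; 24 MB remain.
Put P16 (63 MB) in memory block 2; 26 MB remain.

10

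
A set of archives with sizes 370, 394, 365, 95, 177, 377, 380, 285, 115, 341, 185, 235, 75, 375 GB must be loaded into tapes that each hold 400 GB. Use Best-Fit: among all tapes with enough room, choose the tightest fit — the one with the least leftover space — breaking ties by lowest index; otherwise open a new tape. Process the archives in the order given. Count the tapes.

tape 1: place 370 GB, 30 GB left
tape 2: place 394 GB, 6 GB left
tape 3: place 365 GB, 35 GB left
tape 4: place 95 GB, 305 GB left
tape 4: place 177 GB, 128 GB left
tape 5: place 377 GB, 23 GB left
tape 6: place 380 GB, 20 GB left
tape 7: place 285 GB, 115 GB left
tape 7: place 115 GB, 0 GB left
tape 8: place 341 GB, 59 GB left
tape 9: place 185 GB, 215 GB left
tape 10: place 235 GB, 165 GB left
tape 4: place 75 GB, 53 GB left
tape 11: place 375 GB, 25 GB left
Final tapes: [370] [394] [365] [95,177,75] [377] [380] [285,115] [341] [185] [235] [375].

11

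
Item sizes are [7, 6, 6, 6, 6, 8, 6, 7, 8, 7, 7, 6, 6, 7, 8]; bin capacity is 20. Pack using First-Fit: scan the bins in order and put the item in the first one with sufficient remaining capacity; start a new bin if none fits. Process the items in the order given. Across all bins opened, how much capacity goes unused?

19

7 → bin 1 (remaining 13)
6 → bin 1 (remaining 7)
6 → bin 1 (remaining 1)
6 → bin 2 (remaining 14)
6 → bin 2 (remaining 8)
8 → bin 2 (remaining 0)
6 → bin 3 (remaining 14)
7 → bin 3 (remaining 7)
8 → bin 4 (remaining 12)
7 → bin 3 (remaining 0)
7 → bin 4 (remaining 5)
6 → bin 5 (remaining 14)
6 → bin 5 (remaining 8)
7 → bin 5 (remaining 1)
8 → bin 6 (remaining 12)
6 bins × 20 = 120; used 101; unused 19.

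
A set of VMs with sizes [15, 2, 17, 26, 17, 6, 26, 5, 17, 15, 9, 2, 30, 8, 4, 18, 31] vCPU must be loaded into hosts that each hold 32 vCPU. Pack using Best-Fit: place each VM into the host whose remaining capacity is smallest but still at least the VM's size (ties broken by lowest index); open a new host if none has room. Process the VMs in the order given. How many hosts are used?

9

15 vCPU → host 1 (remaining 17 vCPU)
2 vCPU → host 1 (remaining 15 vCPU)
17 vCPU → host 2 (remaining 15 vCPU)
26 vCPU → host 3 (remaining 6 vCPU)
17 vCPU → host 4 (remaining 15 vCPU)
6 vCPU → host 3 (remaining 0 vCPU)
26 vCPU → host 5 (remaining 6 vCPU)
5 vCPU → host 5 (remaining 1 vCPU)
17 vCPU → host 6 (remaining 15 vCPU)
15 vCPU → host 1 (remaining 0 vCPU)
9 vCPU → host 2 (remaining 6 vCPU)
2 vCPU → host 2 (remaining 4 vCPU)
30 vCPU → host 7 (remaining 2 vCPU)
8 vCPU → host 4 (remaining 7 vCPU)
4 vCPU → host 2 (remaining 0 vCPU)
18 vCPU → host 8 (remaining 14 vCPU)
31 vCPU → host 9 (remaining 1 vCPU)
Final hosts: [15,2,15] [17,9,2,4] [26,6] [17,8] [26,5] [17] [30] [18] [31].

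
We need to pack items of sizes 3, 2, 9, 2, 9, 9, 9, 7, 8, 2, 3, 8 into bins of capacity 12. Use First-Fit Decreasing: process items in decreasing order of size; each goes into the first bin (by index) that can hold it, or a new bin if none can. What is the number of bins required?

Sorted descending: 9, 9, 9, 9, 8, 8, 7, 3, 3, 2, 2, 2.
9 → bin 1 (remaining 3)
9 → bin 2 (remaining 3)
9 → bin 3 (remaining 3)
9 → bin 4 (remaining 3)
8 → bin 5 (remaining 4)
8 → bin 6 (remaining 4)
7 → bin 7 (remaining 5)
3 → bin 1 (remaining 0)
3 → bin 2 (remaining 0)
2 → bin 3 (remaining 1)
2 → bin 4 (remaining 1)
2 → bin 5 (remaining 2)
Final bins: [9,3] [9,3] [9,2] [9,2] [8,2] [8] [7].

7 bins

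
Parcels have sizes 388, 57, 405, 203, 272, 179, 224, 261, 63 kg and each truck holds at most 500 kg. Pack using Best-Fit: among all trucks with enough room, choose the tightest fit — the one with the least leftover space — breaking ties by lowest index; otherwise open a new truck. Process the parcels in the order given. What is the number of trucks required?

388 kg → truck 1 (remaining 112 kg)
57 kg → truck 1 (remaining 55 kg)
405 kg → truck 2 (remaining 95 kg)
203 kg → truck 3 (remaining 297 kg)
272 kg → truck 3 (remaining 25 kg)
179 kg → truck 4 (remaining 321 kg)
224 kg → truck 4 (remaining 97 kg)
261 kg → truck 5 (remaining 239 kg)
63 kg → truck 2 (remaining 32 kg)
Final trucks: [388,57] [405,63] [203,272] [179,224] [261].

5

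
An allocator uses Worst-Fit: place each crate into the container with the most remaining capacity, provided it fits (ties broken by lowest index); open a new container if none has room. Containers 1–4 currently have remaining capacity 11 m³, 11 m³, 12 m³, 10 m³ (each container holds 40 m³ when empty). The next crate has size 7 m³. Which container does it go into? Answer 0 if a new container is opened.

3

Containers with room: container 1 (11 m³), container 2 (11 m³), container 3 (12 m³), container 4 (10 m³).
Most room is container 3 with 12 m³ free.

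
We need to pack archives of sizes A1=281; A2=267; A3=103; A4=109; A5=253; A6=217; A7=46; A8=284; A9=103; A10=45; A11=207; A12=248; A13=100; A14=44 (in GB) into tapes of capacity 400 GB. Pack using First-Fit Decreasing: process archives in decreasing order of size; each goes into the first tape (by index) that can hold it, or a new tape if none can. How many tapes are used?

7

Sorted descending: 284, 281, 267, 253, 248, 217, 207, 109, 103, 103, 100, 46, 45, 44.
284 GB → tape 1 (remaining 116 GB)
281 GB → tape 2 (remaining 119 GB)
267 GB → tape 3 (remaining 133 GB)
253 GB → tape 4 (remaining 147 GB)
248 GB → tape 5 (remaining 152 GB)
217 GB → tape 6 (remaining 183 GB)
207 GB → tape 7 (remaining 193 GB)
109 GB → tape 1 (remaining 7 GB)
103 GB → tape 2 (remaining 16 GB)
103 GB → tape 3 (remaining 30 GB)
100 GB → tape 4 (remaining 47 GB)
46 GB → tape 4 (remaining 1 GB)
45 GB → tape 5 (remaining 107 GB)
44 GB → tape 5 (remaining 63 GB)
Final tapes: [284,109] [281,103] [267,103] [253,100,46] [248,45,44] [217] [207].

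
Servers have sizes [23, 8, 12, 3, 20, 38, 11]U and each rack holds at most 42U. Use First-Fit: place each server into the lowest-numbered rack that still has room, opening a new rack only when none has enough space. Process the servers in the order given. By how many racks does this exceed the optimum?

1

First-Fit: [23,8,3] [12,20] [38] [11] → 4 racks.
Total size 115U; any packing needs at least ⌈115/42⌉ = 3 racks.
An optimal packing achieves that bound: [38,3] [23,12] [20,11,8] → 3 racks.
Excess: 4 − 3 = 1.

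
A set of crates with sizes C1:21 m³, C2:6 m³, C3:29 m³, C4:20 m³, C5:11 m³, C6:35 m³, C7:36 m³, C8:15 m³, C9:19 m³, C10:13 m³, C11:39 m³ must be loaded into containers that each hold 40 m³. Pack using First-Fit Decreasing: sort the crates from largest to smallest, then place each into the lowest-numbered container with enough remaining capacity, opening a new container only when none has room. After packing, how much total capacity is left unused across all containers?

36

Sorted descending: 39, 36, 35, 29, 21, 20, 19, 15, 13, 11, 6.
39 m³ → container 1 (remaining 1 m³)
36 m³ → container 2 (remaining 4 m³)
35 m³ → container 3 (remaining 5 m³)
29 m³ → container 4 (remaining 11 m³)
21 m³ → container 5 (remaining 19 m³)
20 m³ → container 6 (remaining 20 m³)
19 m³ → container 5 (remaining 0 m³)
15 m³ → container 6 (remaining 5 m³)
13 m³ → container 7 (remaining 27 m³)
11 m³ → container 4 (remaining 0 m³)
6 m³ → container 7 (remaining 21 m³)
7 containers × 40 m³ = 280 m³; used 244 m³; unused 36 m³.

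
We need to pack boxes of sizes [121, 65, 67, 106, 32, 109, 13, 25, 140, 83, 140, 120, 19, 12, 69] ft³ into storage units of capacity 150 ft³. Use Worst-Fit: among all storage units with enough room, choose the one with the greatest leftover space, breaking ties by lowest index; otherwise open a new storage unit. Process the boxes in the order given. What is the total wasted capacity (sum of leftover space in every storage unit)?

229

121 ft³ → storage unit 1 (remaining 29 ft³)
65 ft³ → storage unit 2 (remaining 85 ft³)
67 ft³ → storage unit 2 (remaining 18 ft³)
106 ft³ → storage unit 3 (remaining 44 ft³)
32 ft³ → storage unit 3 (remaining 12 ft³)
109 ft³ → storage unit 4 (remaining 41 ft³)
13 ft³ → storage unit 4 (remaining 28 ft³)
25 ft³ → storage unit 1 (remaining 4 ft³)
140 ft³ → storage unit 5 (remaining 10 ft³)
83 ft³ → storage unit 6 (remaining 67 ft³)
140 ft³ → storage unit 7 (remaining 10 ft³)
120 ft³ → storage unit 8 (remaining 30 ft³)
19 ft³ → storage unit 6 (remaining 48 ft³)
12 ft³ → storage unit 6 (remaining 36 ft³)
69 ft³ → storage unit 9 (remaining 81 ft³)
9 storage units × 150 ft³ = 1350 ft³; used 1121 ft³; unused 229 ft³.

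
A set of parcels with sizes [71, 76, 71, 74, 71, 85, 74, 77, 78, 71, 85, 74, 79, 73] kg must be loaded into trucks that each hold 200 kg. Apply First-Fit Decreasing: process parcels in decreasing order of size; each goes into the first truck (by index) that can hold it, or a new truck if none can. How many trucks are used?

7

Sorted descending: 85, 85, 79, 78, 77, 76, 74, 74, 74, 73, 71, 71, 71, 71.
85 kg → truck 1 (remaining 115 kg)
85 kg → truck 1 (remaining 30 kg)
79 kg → truck 2 (remaining 121 kg)
78 kg → truck 2 (remaining 43 kg)
77 kg → truck 3 (remaining 123 kg)
76 kg → truck 3 (remaining 47 kg)
74 kg → truck 4 (remaining 126 kg)
74 kg → truck 4 (remaining 52 kg)
74 kg → truck 5 (remaining 126 kg)
73 kg → truck 5 (remaining 53 kg)
71 kg → truck 6 (remaining 129 kg)
71 kg → truck 6 (remaining 58 kg)
71 kg → truck 7 (remaining 129 kg)
71 kg → truck 7 (remaining 58 kg)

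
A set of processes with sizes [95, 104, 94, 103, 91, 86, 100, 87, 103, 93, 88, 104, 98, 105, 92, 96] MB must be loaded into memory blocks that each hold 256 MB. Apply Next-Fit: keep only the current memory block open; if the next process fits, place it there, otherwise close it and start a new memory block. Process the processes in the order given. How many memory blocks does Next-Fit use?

Put 95 MB in memory block 1; 161 MB remain.
Put 104 MB in memory block 1; 57 MB remain.
Put 94 MB in memory block 2; 162 MB remain.
Put 103 MB in memory block 2; 59 MB remain.
Put 91 MB in memory block 3; 165 MB remain.
Put 86 MB in memory block 3; 79 MB remain.
Put 100 MB in memory block 4; 156 MB remain.
Put 87 MB in memory block 4; 69 MB remain.
Put 103 MB in memory block 5; 153 MB remain.
Put 93 MB in memory block 5; 60 MB remain.
Put 88 MB in memory block 6; 168 MB remain.
Put 104 MB in memory block 6; 64 MB remain.
Put 98 MB in memory block 7; 158 MB remain.
Put 105 MB in memory block 7; 53 MB remain.
Put 92 MB in memory block 8; 164 MB remain.
Put 96 MB in memory block 8; 68 MB remain.
Final memory blocks: [95,104] [94,103] [91,86] [100,87] [103,93] [88,104] [98,105] [92,96].

8 memory blocks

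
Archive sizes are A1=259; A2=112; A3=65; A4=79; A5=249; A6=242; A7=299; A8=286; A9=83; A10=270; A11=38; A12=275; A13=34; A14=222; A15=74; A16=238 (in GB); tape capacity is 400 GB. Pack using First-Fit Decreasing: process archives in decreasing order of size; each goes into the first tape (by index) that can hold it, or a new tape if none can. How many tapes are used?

9

Sorted descending: 299, 286, 275, 270, 259, 249, 242, 238, 222, 112, 83, 79, 74, 65, 38, 34.
tape 1: place 299 GB, 101 GB left
tape 2: place 286 GB, 114 GB left
tape 3: place 275 GB, 125 GB left
tape 4: place 270 GB, 130 GB left
tape 5: place 259 GB, 141 GB left
tape 6: place 249 GB, 151 GB left
tape 7: place 242 GB, 158 GB left
tape 8: place 238 GB, 162 GB left
tape 9: place 222 GB, 178 GB left
tape 2: place 112 GB, 2 GB left
tape 1: place 83 GB, 18 GB left
tape 3: place 79 GB, 46 GB left
tape 4: place 74 GB, 56 GB left
tape 5: place 65 GB, 76 GB left
tape 3: place 38 GB, 8 GB left
tape 4: place 34 GB, 22 GB left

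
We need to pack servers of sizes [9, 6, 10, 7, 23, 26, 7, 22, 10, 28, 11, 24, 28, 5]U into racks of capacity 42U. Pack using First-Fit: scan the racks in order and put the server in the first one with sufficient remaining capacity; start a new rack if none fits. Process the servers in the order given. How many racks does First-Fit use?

Put 9U in rack 1; 33U remain.
Put 6U in rack 1; 27U remain.
Put 10U in rack 1; 17U remain.
Put 7U in rack 1; 10U remain.
Put 23U in rack 2; 19U remain.
Put 26U in rack 3; 16U remain.
Put 7U in rack 1; 3U remain.
Put 22U in rack 4; 20U remain.
Put 10U in rack 2; 9U remain.
Put 28U in rack 5; 14U remain.
Put 11U in rack 3; 5U remain.
Put 24U in rack 6; 18U remain.
Put 28U in rack 7; 14U remain.
Put 5U in rack 2; 4U remain.
Final racks: [9,6,10,7,7] [23,10,5] [26,11] [22] [28] [24] [28].

7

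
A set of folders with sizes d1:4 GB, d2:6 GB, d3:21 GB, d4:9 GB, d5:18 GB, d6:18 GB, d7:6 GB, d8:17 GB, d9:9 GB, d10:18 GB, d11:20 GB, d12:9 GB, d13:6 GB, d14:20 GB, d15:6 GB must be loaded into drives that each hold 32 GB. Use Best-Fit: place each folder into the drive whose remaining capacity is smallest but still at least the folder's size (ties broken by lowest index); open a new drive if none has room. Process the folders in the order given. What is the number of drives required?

Put d1 (4 GB) in drive 1; 28 GB remain.
Put d2 (6 GB) in drive 1; 22 GB remain.
Put d3 (21 GB) in drive 1; 1 GB remain.
Put d4 (9 GB) in drive 2; 23 GB remain.
Put d5 (18 GB) in drive 2; 5 GB remain.
Put d6 (18 GB) in drive 3; 14 GB remain.
Put d7 (6 GB) in drive 3; 8 GB remain.
Put d8 (17 GB) in drive 4; 15 GB remain.
Put d9 (9 GB) in drive 4; 6 GB remain.
Put d10 (18 GB) in drive 5; 14 GB remain.
Put d11 (20 GB) in drive 6; 12 GB remain.
Put d12 (9 GB) in drive 6; 3 GB remain.
Put d13 (6 GB) in drive 4; 0 GB remain.
Put d14 (20 GB) in drive 7; 12 GB remain.
Put d15 (6 GB) in drive 3; 2 GB remain.

7 drives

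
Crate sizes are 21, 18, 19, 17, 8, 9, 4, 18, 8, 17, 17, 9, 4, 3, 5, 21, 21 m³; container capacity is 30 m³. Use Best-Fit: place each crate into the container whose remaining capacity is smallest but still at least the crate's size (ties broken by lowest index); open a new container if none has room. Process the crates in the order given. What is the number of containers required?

container 1: place 21 m³, 9 m³ left
container 2: place 18 m³, 12 m³ left
container 3: place 19 m³, 11 m³ left
container 4: place 17 m³, 13 m³ left
container 1: place 8 m³, 1 m³ left
container 3: place 9 m³, 2 m³ left
container 2: place 4 m³, 8 m³ left
container 5: place 18 m³, 12 m³ left
container 2: place 8 m³, 0 m³ left
container 6: place 17 m³, 13 m³ left
container 7: place 17 m³, 13 m³ left
container 5: place 9 m³, 3 m³ left
container 4: place 4 m³, 9 m³ left
container 5: place 3 m³, 0 m³ left
container 4: place 5 m³, 4 m³ left
container 8: place 21 m³, 9 m³ left
container 9: place 21 m³, 9 m³ left
Final containers: [21,8] [18,4,8] [19,9] [17,4,5] [18,9,3] [17] [17] [21] [21].

9 containers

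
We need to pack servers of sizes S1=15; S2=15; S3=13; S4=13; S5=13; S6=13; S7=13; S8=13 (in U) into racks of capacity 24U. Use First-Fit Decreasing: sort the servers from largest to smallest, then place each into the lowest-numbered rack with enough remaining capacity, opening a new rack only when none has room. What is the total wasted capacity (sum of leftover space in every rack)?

84

Sorted descending: 15, 15, 13, 13, 13, 13, 13, 13.
rack 1: place 15U, 9U left
rack 2: place 15U, 9U left
rack 3: place 13U, 11U left
rack 4: place 13U, 11U left
rack 5: place 13U, 11U left
rack 6: place 13U, 11U left
rack 7: place 13U, 11U left
rack 8: place 13U, 11U left
8 racks × 24U = 192U; used 108U; unused 84U.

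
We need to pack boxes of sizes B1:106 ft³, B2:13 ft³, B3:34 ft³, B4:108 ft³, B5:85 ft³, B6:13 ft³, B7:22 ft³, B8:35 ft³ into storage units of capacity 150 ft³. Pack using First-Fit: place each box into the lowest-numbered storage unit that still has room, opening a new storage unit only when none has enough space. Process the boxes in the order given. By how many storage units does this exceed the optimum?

First-Fit: [106,13,13] [34,108] [85,22,35] → 3 storage units.
Total size 416 ft³; any packing needs at least ⌈416/150⌉ = 3 storage units.
So 3 is already optimal.

0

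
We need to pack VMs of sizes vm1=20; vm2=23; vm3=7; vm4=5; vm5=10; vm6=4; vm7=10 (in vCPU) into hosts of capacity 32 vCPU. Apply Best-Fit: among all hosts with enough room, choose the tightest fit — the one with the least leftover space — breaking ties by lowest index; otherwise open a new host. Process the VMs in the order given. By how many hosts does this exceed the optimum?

Best-Fit: [20,5,4] [23,7] [10,10] → 3 hosts.
Total size 79 vCPU; any packing needs at least ⌈79/32⌉ = 3 hosts.
So 3 is already optimal.

0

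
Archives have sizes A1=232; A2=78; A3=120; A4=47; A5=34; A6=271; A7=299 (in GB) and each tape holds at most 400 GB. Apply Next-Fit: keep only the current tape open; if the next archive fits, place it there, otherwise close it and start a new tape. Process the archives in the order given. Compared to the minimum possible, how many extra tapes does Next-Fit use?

1

Next-Fit: [232,78] [120,47,34] [271] [299] → 4 tapes.
Total size 1081 GB; any packing needs at least ⌈1081/400⌉ = 3 tapes.
An optimal packing achieves that bound: [299,78] [271,120] [232,47,34] → 3 tapes.
Excess: 4 − 3 = 1.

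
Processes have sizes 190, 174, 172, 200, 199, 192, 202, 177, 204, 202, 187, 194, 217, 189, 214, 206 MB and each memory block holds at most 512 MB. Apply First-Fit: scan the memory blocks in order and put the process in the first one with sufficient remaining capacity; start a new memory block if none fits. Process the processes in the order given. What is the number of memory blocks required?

8

190 MB → memory block 1 (remaining 322 MB)
174 MB → memory block 1 (remaining 148 MB)
172 MB → memory block 2 (remaining 340 MB)
200 MB → memory block 2 (remaining 140 MB)
199 MB → memory block 3 (remaining 313 MB)
192 MB → memory block 3 (remaining 121 MB)
202 MB → memory block 4 (remaining 310 MB)
177 MB → memory block 4 (remaining 133 MB)
204 MB → memory block 5 (remaining 308 MB)
202 MB → memory block 5 (remaining 106 MB)
187 MB → memory block 6 (remaining 325 MB)
194 MB → memory block 6 (remaining 131 MB)
217 MB → memory block 7 (remaining 295 MB)
189 MB → memory block 7 (remaining 106 MB)
214 MB → memory block 8 (remaining 298 MB)
206 MB → memory block 8 (remaining 92 MB)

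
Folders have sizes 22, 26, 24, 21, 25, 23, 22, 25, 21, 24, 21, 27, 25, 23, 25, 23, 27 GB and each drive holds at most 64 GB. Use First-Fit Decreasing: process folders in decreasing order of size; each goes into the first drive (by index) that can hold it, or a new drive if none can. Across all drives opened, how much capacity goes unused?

Sorted descending: 27, 27, 26, 25, 25, 25, 25, 24, 24, 23, 23, 23, 22, 22, 21, 21, 21.
Put 27 GB in drive 1; 37 GB remain.
Put 27 GB in drive 1; 10 GB remain.
Put 26 GB in drive 2; 38 GB remain.
Put 25 GB in drive 2; 13 GB remain.
Put 25 GB in drive 3; 39 GB remain.
Put 25 GB in drive 3; 14 GB remain.
Put 25 GB in drive 4; 39 GB remain.
Put 24 GB in drive 4; 15 GB remain.
Put 24 GB in drive 5; 40 GB remain.
Put 23 GB in drive 5; 17 GB remain.
Put 23 GB in drive 6; 41 GB remain.
Put 23 GB in drive 6; 18 GB remain.
Put 22 GB in drive 7; 42 GB remain.
Put 22 GB in drive 7; 20 GB remain.
Put 21 GB in drive 8; 43 GB remain.
Put 21 GB in drive 8; 22 GB remain.
Put 21 GB in drive 8; 1 GB remain.
8 drives × 64 GB = 512 GB; used 404 GB; unused 108 GB.

108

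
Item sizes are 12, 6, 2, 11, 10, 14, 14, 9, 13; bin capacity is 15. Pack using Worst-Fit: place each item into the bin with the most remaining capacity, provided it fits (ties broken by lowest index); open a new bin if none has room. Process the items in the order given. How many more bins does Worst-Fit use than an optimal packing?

Worst-Fit: [12] [6,2] [11] [10] [14] [14] [9] [13] → 8 bins.
Total size 91; any packing needs at least ⌈91/15⌉ = 7 bins.
An optimal packing achieves that bound: [14] [14] [13,2] [12] [11] [10] [9,6] → 7 bins.
Excess: 8 − 7 = 1.

1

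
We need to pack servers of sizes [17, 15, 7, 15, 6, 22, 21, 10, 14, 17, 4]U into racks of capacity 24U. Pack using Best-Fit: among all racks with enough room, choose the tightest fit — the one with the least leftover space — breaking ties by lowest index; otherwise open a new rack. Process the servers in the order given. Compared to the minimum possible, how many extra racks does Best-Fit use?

Best-Fit: [17,7] [15,6] [15] [22] [21] [10,14] [17,4] → 7 racks.
Total size 148U; any packing needs at least ⌈148/24⌉ = 7 racks.
So 7 is already optimal.

0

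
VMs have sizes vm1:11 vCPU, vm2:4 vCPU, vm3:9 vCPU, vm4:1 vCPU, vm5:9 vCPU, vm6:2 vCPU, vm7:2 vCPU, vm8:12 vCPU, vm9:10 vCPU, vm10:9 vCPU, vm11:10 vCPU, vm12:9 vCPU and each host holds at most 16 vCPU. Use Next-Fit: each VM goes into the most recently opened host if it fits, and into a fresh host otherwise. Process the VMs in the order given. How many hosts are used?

vm1 (11 vCPU) → host 1 (remaining 5 vCPU)
vm2 (4 vCPU) → host 1 (remaining 1 vCPU)
vm3 (9 vCPU) → host 2 (remaining 7 vCPU)
vm4 (1 vCPU) → host 2 (remaining 6 vCPU)
vm5 (9 vCPU) → host 3 (remaining 7 vCPU)
vm6 (2 vCPU) → host 3 (remaining 5 vCPU)
vm7 (2 vCPU) → host 3 (remaining 3 vCPU)
vm8 (12 vCPU) → host 4 (remaining 4 vCPU)
vm9 (10 vCPU) → host 5 (remaining 6 vCPU)
vm10 (9 vCPU) → host 6 (remaining 7 vCPU)
vm11 (10 vCPU) → host 7 (remaining 6 vCPU)
vm12 (9 vCPU) → host 8 (remaining 7 vCPU)

8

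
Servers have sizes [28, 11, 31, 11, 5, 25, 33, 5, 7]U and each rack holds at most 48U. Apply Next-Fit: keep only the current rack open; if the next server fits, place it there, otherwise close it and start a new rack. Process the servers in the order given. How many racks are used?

4 racks

Put 28U in rack 1; 20U remain.
Put 11U in rack 1; 9U remain.
Put 31U in rack 2; 17U remain.
Put 11U in rack 2; 6U remain.
Put 5U in rack 2; 1U remain.
Put 25U in rack 3; 23U remain.
Put 33U in rack 4; 15U remain.
Put 5U in rack 4; 10U remain.
Put 7U in rack 4; 3U remain.
Final racks: [28,11] [31,11,5] [25] [33,5,7].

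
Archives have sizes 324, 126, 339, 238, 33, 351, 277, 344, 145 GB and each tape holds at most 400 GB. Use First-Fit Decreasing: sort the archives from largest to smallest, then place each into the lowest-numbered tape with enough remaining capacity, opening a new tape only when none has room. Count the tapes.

Sorted descending: 351, 344, 339, 324, 277, 238, 145, 126, 33.
tape 1: place 351 GB, 49 GB left
tape 2: place 344 GB, 56 GB left
tape 3: place 339 GB, 61 GB left
tape 4: place 324 GB, 76 GB left
tape 5: place 277 GB, 123 GB left
tape 6: place 238 GB, 162 GB left
tape 6: place 145 GB, 17 GB left
tape 7: place 126 GB, 274 GB left
tape 1: place 33 GB, 16 GB left

7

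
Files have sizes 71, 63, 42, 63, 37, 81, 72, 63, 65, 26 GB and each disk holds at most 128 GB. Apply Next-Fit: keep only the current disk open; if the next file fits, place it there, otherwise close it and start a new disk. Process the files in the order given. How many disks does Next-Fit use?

7

71 GB → disk 1 (remaining 57 GB)
63 GB → disk 2 (remaining 65 GB)
42 GB → disk 2 (remaining 23 GB)
63 GB → disk 3 (remaining 65 GB)
37 GB → disk 3 (remaining 28 GB)
81 GB → disk 4 (remaining 47 GB)
72 GB → disk 5 (remaining 56 GB)
63 GB → disk 6 (remaining 65 GB)
65 GB → disk 6 (remaining 0 GB)
26 GB → disk 7 (remaining 102 GB)
Final disks: [71] [63,42] [63,37] [81] [72] [63,65] [26].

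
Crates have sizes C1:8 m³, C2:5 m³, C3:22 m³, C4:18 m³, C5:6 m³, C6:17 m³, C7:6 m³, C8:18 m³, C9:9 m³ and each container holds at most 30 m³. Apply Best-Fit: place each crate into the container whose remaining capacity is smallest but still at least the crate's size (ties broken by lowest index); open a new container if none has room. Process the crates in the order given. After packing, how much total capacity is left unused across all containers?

container 1: place C1 (8 m³), 22 m³ left
container 1: place C2 (5 m³), 17 m³ left
container 2: place C3 (22 m³), 8 m³ left
container 3: place C4 (18 m³), 12 m³ left
container 2: place C5 (6 m³), 2 m³ left
container 1: place C6 (17 m³), 0 m³ left
container 3: place C7 (6 m³), 6 m³ left
container 4: place C8 (18 m³), 12 m³ left
container 4: place C9 (9 m³), 3 m³ left
4 containers × 30 m³ = 120 m³; used 109 m³; unused 11 m³.

11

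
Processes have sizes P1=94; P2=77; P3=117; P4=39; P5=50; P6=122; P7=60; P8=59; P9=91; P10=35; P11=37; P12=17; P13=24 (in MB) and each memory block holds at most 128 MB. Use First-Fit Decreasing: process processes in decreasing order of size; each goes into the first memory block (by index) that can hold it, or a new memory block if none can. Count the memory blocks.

7 memory blocks

Sorted descending: 122, 117, 94, 91, 77, 60, 59, 50, 39, 37, 35, 24, 17.
Put 122 MB in memory block 1; 6 MB remain.
Put 117 MB in memory block 2; 11 MB remain.
Put 94 MB in memory block 3; 34 MB remain.
Put 91 MB in memory block 4; 37 MB remain.
Put 77 MB in memory block 5; 51 MB remain.
Put 60 MB in memory block 6; 68 MB remain.
Put 59 MB in memory block 6; 9 MB remain.
Put 50 MB in memory block 5; 1 MB remain.
Put 39 MB in memory block 7; 89 MB remain.
Put 37 MB in memory block 4; 0 MB remain.
Put 35 MB in memory block 7; 54 MB remain.
Put 24 MB in memory block 3; 10 MB remain.
Put 17 MB in memory block 7; 37 MB remain.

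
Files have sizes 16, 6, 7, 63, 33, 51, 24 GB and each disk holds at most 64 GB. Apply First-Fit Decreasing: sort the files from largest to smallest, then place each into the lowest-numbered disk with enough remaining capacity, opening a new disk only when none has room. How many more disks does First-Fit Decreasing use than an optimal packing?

First-Fit Decreasing: [63] [51,7,6] [33,24] [16] → 4 disks.
Total size 200 GB; any packing needs at least ⌈200/64⌉ = 4 disks.
So 4 is already optimal.

0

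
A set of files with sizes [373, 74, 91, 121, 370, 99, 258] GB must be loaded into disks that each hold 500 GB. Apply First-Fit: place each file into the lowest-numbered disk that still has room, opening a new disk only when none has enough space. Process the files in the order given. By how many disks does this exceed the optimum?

First-Fit: [373,74] [91,121,99] [370] [258] → 4 disks.
Total size 1386 GB; any packing needs at least ⌈1386/500⌉ = 3 disks.
An optimal packing achieves that bound: [373,121] [370,99] [258,91,74] → 3 disks.
Excess: 4 − 3 = 1.

1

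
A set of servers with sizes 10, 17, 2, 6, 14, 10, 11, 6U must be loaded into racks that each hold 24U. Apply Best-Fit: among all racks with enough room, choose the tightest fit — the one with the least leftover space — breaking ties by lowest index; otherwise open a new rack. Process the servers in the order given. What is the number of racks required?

10U → rack 1 (remaining 14U)
17U → rack 2 (remaining 7U)
2U → rack 2 (remaining 5U)
6U → rack 1 (remaining 8U)
14U → rack 3 (remaining 10U)
10U → rack 3 (remaining 0U)
11U → rack 4 (remaining 13U)
6U → rack 1 (remaining 2U)

4 racks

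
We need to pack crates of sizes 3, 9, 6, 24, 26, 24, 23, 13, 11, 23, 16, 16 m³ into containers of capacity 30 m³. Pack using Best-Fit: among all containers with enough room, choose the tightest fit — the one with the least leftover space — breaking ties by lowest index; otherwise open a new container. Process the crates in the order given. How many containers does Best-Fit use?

container 1: place 3 m³, 27 m³ left
container 1: place 9 m³, 18 m³ left
container 1: place 6 m³, 12 m³ left
container 2: place 24 m³, 6 m³ left
container 3: place 26 m³, 4 m³ left
container 4: place 24 m³, 6 m³ left
container 5: place 23 m³, 7 m³ left
container 6: place 13 m³, 17 m³ left
container 1: place 11 m³, 1 m³ left
container 7: place 23 m³, 7 m³ left
container 6: place 16 m³, 1 m³ left
container 8: place 16 m³, 14 m³ left

8 containers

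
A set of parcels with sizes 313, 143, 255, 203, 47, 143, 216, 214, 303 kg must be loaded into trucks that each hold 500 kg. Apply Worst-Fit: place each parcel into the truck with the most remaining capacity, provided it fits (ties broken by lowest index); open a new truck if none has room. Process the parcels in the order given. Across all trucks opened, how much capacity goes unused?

313 kg → truck 1 (remaining 187 kg)
143 kg → truck 1 (remaining 44 kg)
255 kg → truck 2 (remaining 245 kg)
203 kg → truck 2 (remaining 42 kg)
47 kg → truck 3 (remaining 453 kg)
143 kg → truck 3 (remaining 310 kg)
216 kg → truck 3 (remaining 94 kg)
214 kg → truck 4 (remaining 286 kg)
303 kg → truck 5 (remaining 197 kg)
5 trucks × 500 kg = 2500 kg; used 1837 kg; unused 663 kg.

663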